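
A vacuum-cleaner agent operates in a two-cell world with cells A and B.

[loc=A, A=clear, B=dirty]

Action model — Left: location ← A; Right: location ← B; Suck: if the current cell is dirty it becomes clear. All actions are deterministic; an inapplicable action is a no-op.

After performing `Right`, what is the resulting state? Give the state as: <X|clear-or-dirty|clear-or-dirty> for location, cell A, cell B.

start: <A|clear|dirty>
[1] after Right: <B|clear|dirty>

<B|clear|dirty>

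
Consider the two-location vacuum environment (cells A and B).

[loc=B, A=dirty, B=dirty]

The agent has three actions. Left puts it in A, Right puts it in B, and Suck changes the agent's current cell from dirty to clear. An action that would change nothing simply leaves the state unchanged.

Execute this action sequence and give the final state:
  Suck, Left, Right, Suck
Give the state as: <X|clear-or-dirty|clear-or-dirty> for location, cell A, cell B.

<B|dirty|clear>

t=1 Suck ⇒ <B|dirty|clear>
t=2 Left ⇒ <A|dirty|clear>
t=3 Right ⇒ <B|dirty|clear>
t=4 Suck ⇒ <B|dirty|clear>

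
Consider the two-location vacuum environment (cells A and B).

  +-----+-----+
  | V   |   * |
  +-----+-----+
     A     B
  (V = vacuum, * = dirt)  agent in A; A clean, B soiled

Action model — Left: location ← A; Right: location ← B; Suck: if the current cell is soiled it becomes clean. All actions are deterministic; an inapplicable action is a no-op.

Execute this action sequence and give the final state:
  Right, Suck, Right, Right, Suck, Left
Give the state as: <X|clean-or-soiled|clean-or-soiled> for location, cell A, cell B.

[1] after Right: <B|clean|soiled>
[2] after Suck: <B|clean|clean>
[3] after Right: <B|clean|clean>
[4] after Right: <B|clean|clean>
[5] after Suck: <B|clean|clean>
[6] after Left: <A|clean|clean>

<A|clean|clean>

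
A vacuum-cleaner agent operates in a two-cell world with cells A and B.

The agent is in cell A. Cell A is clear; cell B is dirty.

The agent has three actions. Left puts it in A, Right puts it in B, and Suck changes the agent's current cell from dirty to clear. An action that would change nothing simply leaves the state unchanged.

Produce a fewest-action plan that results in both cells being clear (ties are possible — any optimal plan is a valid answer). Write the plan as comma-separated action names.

Right, Suck

step 1/2 (Right): (B; A:clear, B:dirty)
step 2/2 (Suck): (B; A:clear, B:clear)
min 2: go B then Suck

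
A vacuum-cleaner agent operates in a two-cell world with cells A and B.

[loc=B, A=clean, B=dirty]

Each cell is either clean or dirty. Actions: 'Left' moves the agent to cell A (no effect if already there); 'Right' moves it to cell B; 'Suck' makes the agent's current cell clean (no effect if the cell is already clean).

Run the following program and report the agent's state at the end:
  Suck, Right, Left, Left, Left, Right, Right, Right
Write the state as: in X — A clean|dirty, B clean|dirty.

in B — A clean, B clean

t=1 Suck ⇒ in B — A clean, B clean
t=2 Right ⇒ in B — A clean, B clean
t=3 Left ⇒ in A — A clean, B clean
t=4 Left ⇒ in A — A clean, B clean
t=5 Left ⇒ in A — A clean, B clean
t=6 Right ⇒ in B — A clean, B clean
t=7 Right ⇒ in B — A clean, B clean
t=8 Right ⇒ in B — A clean, B clean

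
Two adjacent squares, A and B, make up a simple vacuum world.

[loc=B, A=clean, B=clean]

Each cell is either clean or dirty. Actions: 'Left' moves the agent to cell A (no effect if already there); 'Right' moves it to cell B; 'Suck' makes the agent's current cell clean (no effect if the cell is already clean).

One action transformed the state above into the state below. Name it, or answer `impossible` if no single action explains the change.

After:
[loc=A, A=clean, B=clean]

Left

try  Left: in A — A clean, B clean  ← match
try Right: in B — A clean, B clean
try  Suck: in B — A clean, B clean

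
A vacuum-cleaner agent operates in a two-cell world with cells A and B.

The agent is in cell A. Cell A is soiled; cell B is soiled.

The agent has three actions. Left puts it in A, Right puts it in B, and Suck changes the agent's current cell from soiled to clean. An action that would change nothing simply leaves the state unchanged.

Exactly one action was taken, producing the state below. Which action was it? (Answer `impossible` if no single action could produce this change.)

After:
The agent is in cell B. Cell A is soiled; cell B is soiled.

Right

try  Left: <A|soiled|soiled>
try Right: <B|soiled|soiled>  ← match
try  Suck: <A|clean|soiled>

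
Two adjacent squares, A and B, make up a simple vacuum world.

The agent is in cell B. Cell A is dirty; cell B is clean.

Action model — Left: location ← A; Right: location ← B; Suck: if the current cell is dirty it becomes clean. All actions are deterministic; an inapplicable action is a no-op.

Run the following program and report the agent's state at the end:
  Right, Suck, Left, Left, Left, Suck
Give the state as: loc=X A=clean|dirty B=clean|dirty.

loc=A A=clean B=clean

1) do Right; now loc=B A=dirty B=clean
2) do Suck; now loc=B A=dirty B=clean
3) do Left; now loc=A A=dirty B=clean
4) do Left; now loc=A A=dirty B=clean
5) do Left; now loc=A A=dirty B=clean
6) do Suck; now loc=A A=clean B=clean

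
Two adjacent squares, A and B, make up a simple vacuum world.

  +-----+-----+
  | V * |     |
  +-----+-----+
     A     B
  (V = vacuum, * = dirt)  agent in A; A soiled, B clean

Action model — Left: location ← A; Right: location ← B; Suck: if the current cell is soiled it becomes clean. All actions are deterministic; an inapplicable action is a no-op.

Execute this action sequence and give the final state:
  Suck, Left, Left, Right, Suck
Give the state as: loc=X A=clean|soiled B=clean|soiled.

loc=B A=clean B=clean

1. Suck → loc=A A=clean B=clean
2. Left → loc=A A=clean B=clean
3. Left → loc=A A=clean B=clean
4. Right → loc=B A=clean B=clean
5. Suck → loc=B A=clean B=clean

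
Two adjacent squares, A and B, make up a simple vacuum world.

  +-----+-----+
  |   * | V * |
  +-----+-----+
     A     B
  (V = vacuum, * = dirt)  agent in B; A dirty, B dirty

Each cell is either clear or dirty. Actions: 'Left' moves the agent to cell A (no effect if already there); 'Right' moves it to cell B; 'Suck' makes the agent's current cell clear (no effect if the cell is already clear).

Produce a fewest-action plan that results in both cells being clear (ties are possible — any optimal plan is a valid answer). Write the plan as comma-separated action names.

1) do Suck; now (B; A:dirty, B:clear)
2) do Left; now (A; A:dirty, B:clear)
3) do Suck; now (A; A:clear, B:clear)
min 3: Suck B + move + Suck A

Suck, Left, Suck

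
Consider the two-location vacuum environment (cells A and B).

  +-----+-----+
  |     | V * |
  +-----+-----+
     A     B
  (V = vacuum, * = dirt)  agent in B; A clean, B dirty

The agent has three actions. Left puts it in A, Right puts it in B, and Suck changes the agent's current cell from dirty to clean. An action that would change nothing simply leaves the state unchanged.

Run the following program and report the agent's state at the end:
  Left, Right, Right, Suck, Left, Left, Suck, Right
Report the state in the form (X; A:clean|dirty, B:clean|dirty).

(B; A:clean, B:clean)

Left (#1): (A; A:clean, B:dirty)
Right (#2): (B; A:clean, B:dirty)
Right (#3): (B; A:clean, B:dirty)
Suck (#4): (B; A:clean, B:clean)
Left (#5): (A; A:clean, B:clean)
Left (#6): (A; A:clean, B:clean)
Suck (#7): (A; A:clean, B:clean)
Right (#8): (B; A:clean, B:clean)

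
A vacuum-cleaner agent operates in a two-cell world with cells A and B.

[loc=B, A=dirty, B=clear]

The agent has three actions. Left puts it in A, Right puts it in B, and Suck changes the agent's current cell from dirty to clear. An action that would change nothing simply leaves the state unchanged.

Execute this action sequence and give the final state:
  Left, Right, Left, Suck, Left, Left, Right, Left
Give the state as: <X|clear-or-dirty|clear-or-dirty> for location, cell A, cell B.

<A|clear|clear>

t=1 Left ⇒ <A|dirty|clear>
t=2 Right ⇒ <B|dirty|clear>
t=3 Left ⇒ <A|dirty|clear>
t=4 Suck ⇒ <A|clear|clear>
t=5 Left ⇒ <A|clear|clear>
t=6 Left ⇒ <A|clear|clear>
t=7 Right ⇒ <B|clear|clear>
t=8 Left ⇒ <A|clear|clear>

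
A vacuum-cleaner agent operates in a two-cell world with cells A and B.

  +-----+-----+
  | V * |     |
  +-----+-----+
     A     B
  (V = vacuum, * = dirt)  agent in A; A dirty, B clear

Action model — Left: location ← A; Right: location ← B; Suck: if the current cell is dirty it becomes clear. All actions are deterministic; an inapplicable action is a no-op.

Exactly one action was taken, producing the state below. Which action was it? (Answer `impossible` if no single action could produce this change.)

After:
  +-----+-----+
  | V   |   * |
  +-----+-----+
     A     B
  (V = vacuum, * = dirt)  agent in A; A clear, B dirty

try  Left: <A|dirty|clear>
try Right: <B|dirty|clear>
try  Suck: <A|clear|clear>
no single action produces the after-state

impossible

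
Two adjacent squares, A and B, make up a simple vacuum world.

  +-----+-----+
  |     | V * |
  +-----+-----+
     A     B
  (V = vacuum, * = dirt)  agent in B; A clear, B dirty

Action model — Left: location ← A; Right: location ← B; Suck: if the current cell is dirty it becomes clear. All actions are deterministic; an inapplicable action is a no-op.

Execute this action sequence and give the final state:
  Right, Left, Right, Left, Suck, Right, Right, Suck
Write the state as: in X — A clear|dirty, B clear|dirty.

step 1/8 (Right): in B — A clear, B dirty
step 2/8 (Left): in A — A clear, B dirty
step 3/8 (Right): in B — A clear, B dirty
step 4/8 (Left): in A — A clear, B dirty
step 5/8 (Suck): in A — A clear, B dirty
step 6/8 (Right): in B — A clear, B dirty
step 7/8 (Right): in B — A clear, B dirty
step 8/8 (Suck): in B — A clear, B clear

in B — A clear, B clear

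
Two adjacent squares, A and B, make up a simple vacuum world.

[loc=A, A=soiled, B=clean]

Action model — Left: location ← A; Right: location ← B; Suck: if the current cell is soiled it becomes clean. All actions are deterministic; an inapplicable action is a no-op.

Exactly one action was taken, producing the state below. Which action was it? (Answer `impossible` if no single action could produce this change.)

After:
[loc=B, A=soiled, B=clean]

Right

try  Left: loc=A A=soiled B=clean
try Right: loc=B A=soiled B=clean  ← match
try  Suck: loc=A A=clean B=clean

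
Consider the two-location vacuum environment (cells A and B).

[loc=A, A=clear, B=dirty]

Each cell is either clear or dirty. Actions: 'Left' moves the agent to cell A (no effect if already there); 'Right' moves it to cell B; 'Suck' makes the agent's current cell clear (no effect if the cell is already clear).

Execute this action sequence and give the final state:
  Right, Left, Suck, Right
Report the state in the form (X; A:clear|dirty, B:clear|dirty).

Right (#1): (B; A:clear, B:dirty)
Left (#2): (A; A:clear, B:dirty)
Suck (#3): (A; A:clear, B:dirty)
Right (#4): (B; A:clear, B:dirty)

(B; A:clear, B:dirty)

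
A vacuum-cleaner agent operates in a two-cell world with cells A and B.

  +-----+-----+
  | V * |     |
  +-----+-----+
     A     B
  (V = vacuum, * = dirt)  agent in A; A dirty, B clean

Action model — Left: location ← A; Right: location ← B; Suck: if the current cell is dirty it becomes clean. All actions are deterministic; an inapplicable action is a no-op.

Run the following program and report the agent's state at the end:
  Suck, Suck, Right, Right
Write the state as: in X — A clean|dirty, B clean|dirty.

t=1 Suck ⇒ in A — A clean, B clean
t=2 Suck ⇒ in A — A clean, B clean
t=3 Right ⇒ in B — A clean, B clean
t=4 Right ⇒ in B — A clean, B clean

in B — A clean, B clean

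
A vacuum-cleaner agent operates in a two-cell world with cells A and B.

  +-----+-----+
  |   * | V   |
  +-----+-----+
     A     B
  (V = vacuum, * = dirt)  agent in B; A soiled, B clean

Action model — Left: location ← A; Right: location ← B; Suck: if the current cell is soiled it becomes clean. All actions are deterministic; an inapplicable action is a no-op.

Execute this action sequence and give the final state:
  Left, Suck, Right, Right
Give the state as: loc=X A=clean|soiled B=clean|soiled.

1. Left → loc=A A=soiled B=clean
2. Suck → loc=A A=clean B=clean
3. Right → loc=B A=clean B=clean
4. Right → loc=B A=clean B=clean

loc=B A=clean B=clean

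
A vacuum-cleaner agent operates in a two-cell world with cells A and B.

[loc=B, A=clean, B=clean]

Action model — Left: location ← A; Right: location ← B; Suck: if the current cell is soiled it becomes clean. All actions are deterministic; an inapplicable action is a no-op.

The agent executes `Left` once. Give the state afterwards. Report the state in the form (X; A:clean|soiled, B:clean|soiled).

start: (B; A:clean, B:clean)
1. Left → (A; A:clean, B:clean)

(A; A:clean, B:clean)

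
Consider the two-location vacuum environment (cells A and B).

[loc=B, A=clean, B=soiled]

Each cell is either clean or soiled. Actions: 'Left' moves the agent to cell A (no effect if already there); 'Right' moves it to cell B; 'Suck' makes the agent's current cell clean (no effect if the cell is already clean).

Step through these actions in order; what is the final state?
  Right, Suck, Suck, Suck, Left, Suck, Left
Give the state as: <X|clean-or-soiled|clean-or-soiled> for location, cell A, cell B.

<A|clean|clean>

1. Right → <B|clean|soiled>
2. Suck → <B|clean|clean>
3. Suck → <B|clean|clean>
4. Suck → <B|clean|clean>
5. Left → <A|clean|clean>
6. Suck → <A|clean|clean>
7. Left → <A|clean|clean>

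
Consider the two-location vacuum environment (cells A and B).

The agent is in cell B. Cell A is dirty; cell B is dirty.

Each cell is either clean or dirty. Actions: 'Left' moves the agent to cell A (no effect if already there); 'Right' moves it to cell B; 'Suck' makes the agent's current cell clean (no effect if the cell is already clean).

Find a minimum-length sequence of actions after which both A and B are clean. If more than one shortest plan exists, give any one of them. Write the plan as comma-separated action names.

1) do Suck; now (B; A:dirty, B:clean)
2) do Left; now (A; A:dirty, B:clean)
3) do Suck; now (A; A:clean, B:clean)
min 3: Suck B + move + Suck A

Suck, Left, Suck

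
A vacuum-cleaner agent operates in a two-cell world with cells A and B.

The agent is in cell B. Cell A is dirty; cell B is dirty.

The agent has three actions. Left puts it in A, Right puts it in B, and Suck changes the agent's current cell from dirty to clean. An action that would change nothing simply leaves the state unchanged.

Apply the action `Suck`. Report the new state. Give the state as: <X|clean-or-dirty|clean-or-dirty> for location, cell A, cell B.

<B|dirty|clean>

start: <B|dirty|dirty>
[1] after Suck: <B|dirty|clean>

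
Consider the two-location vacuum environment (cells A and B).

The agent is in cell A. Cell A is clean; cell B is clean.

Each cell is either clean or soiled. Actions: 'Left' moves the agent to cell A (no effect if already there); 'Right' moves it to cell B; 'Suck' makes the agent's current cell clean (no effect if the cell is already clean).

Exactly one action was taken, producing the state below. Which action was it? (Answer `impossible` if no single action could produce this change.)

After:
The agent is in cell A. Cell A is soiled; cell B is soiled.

try  Left: loc=A A=clean B=clean
try Right: loc=B A=clean B=clean
try  Suck: loc=A A=clean B=clean
no single action produces the after-state

impossible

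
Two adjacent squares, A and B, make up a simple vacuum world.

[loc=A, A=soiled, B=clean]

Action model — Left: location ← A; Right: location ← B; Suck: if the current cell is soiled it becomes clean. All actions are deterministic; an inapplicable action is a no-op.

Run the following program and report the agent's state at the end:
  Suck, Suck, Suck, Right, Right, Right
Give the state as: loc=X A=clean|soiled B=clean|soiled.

t=1 Suck ⇒ loc=A A=clean B=clean
t=2 Suck ⇒ loc=A A=clean B=clean
t=3 Suck ⇒ loc=A A=clean B=clean
t=4 Right ⇒ loc=B A=clean B=clean
t=5 Right ⇒ loc=B A=clean B=clean
t=6 Right ⇒ loc=B A=clean B=clean

loc=B A=clean B=clean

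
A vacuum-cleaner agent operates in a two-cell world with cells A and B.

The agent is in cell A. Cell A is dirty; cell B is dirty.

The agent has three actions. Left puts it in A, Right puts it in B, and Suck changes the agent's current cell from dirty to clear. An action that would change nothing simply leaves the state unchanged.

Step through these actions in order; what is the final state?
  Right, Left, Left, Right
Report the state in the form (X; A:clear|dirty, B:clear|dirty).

[1] after Right: (B; A:dirty, B:dirty)
[2] after Left: (A; A:dirty, B:dirty)
[3] after Left: (A; A:dirty, B:dirty)
[4] after Right: (B; A:dirty, B:dirty)

(B; A:dirty, B:dirty)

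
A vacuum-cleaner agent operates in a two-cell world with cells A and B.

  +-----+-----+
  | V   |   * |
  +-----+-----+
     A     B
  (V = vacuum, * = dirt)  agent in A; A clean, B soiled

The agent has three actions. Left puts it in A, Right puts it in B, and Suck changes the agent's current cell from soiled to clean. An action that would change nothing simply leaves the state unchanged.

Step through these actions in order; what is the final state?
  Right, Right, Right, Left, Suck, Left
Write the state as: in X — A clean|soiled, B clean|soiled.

in A — A clean, B soiled

Right (#1): in B — A clean, B soiled
Right (#2): in B — A clean, B soiled
Right (#3): in B — A clean, B soiled
Left (#4): in A — A clean, B soiled
Suck (#5): in A — A clean, B soiled
Left (#6): in A — A clean, B soiled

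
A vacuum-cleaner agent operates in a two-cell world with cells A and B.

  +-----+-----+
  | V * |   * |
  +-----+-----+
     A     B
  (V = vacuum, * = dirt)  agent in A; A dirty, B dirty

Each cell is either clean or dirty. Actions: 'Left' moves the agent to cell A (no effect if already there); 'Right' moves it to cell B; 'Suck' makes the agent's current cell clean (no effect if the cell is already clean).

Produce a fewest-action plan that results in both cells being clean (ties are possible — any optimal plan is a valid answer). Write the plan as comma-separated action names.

Suck, Right, Suck

[1] after Suck: <A|clean|dirty>
[2] after Right: <B|clean|dirty>
[3] after Suck: <B|clean|clean>
min 3: Suck A + move + Suck B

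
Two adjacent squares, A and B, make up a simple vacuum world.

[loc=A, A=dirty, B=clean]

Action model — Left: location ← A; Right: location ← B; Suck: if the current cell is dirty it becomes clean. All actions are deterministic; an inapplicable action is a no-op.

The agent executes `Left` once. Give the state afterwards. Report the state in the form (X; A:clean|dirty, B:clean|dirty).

start: (A; A:dirty, B:clean)
Left (#1): (A; A:dirty, B:clean)

(A; A:dirty, B:clean)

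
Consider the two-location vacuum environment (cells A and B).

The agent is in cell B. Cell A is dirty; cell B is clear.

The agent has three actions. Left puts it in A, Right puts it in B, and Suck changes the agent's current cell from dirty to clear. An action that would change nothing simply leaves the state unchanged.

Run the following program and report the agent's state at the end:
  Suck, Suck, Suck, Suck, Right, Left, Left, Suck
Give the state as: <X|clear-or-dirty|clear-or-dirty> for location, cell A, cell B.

1. Suck → <B|dirty|clear>
2. Suck → <B|dirty|clear>
3. Suck → <B|dirty|clear>
4. Suck → <B|dirty|clear>
5. Right → <B|dirty|clear>
6. Left → <A|dirty|clear>
7. Left → <A|dirty|clear>
8. Suck → <A|clear|clear>

<A|clear|clear>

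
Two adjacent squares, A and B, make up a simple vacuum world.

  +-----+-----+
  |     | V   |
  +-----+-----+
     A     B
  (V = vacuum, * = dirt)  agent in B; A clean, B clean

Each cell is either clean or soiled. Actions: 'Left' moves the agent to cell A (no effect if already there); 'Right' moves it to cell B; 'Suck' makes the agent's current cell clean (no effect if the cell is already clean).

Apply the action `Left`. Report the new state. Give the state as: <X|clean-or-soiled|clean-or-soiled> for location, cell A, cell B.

start: <B|clean|clean>
1) do Left; now <A|clean|clean>

<A|clean|clean>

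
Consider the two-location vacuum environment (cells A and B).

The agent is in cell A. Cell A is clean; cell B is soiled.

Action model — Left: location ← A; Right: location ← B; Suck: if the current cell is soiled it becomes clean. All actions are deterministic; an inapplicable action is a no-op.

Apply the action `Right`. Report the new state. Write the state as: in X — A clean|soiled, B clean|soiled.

in B — A clean, B soiled

start: in A — A clean, B soiled
t=1 Right ⇒ in B — A clean, B soiled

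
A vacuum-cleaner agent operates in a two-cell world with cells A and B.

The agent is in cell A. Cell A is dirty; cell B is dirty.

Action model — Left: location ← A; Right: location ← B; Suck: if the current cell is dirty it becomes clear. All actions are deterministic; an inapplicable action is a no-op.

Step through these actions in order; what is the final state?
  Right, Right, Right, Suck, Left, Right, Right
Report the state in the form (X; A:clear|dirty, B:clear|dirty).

(B; A:dirty, B:clear)

1) do Right; now (B; A:dirty, B:dirty)
2) do Right; now (B; A:dirty, B:dirty)
3) do Right; now (B; A:dirty, B:dirty)
4) do Suck; now (B; A:dirty, B:clear)
5) do Left; now (A; A:dirty, B:clear)
6) do Right; now (B; A:dirty, B:clear)
7) do Right; now (B; A:dirty, B:clear)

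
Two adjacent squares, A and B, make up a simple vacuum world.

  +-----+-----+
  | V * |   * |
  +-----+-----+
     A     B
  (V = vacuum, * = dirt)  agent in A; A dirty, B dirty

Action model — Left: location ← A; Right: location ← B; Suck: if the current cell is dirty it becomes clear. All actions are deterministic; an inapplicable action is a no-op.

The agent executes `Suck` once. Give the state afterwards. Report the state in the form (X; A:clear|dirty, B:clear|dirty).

(A; A:clear, B:dirty)

start: (A; A:dirty, B:dirty)
t=1 Suck ⇒ (A; A:clear, B:dirty)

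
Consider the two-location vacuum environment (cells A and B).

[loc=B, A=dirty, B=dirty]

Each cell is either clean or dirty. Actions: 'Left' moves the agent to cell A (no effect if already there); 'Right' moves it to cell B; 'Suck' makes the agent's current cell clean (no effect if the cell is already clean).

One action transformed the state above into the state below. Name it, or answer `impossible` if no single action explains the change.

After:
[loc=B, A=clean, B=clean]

impossible

try  Left: in A — A dirty, B dirty
try Right: in B — A dirty, B dirty
try  Suck: in B — A dirty, B clean
no single action produces the after-state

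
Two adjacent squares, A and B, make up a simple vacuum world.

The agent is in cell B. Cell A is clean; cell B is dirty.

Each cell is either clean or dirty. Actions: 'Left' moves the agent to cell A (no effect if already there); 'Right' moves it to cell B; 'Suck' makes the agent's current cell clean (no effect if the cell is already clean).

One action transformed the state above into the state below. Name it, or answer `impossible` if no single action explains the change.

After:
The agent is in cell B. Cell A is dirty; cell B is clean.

impossible

try  Left: in A — A clean, B dirty
try Right: in B — A clean, B dirty
try  Suck: in B — A clean, B clean
no single action produces the after-state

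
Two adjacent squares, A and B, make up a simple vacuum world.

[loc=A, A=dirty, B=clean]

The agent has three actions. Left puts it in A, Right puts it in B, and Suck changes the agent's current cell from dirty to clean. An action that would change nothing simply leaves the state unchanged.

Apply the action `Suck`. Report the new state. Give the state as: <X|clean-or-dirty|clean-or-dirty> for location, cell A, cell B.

start: <A|dirty|clean>
1. Suck → <A|clean|clean>

<A|clean|clean>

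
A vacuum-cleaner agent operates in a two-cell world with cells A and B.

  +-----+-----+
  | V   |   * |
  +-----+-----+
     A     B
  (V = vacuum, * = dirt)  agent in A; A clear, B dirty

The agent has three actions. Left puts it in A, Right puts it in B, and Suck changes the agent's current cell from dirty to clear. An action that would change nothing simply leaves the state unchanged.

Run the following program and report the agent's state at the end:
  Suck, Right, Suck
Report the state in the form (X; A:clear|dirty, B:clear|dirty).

(B; A:clear, B:clear)

[1] after Suck: (A; A:clear, B:dirty)
[2] after Right: (B; A:clear, B:dirty)
[3] after Suck: (B; A:clear, B:clear)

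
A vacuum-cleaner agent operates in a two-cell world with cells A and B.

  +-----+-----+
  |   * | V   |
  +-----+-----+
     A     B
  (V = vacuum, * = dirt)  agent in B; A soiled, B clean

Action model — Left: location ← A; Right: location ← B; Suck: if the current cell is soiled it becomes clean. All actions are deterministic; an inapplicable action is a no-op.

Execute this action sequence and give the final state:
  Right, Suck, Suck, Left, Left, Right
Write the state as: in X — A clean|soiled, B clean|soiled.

Right (#1): in B — A soiled, B clean
Suck (#2): in B — A soiled, B clean
Suck (#3): in B — A soiled, B clean
Left (#4): in A — A soiled, B clean
Left (#5): in A — A soiled, B clean
Right (#6): in B — A soiled, B clean

in B — A soiled, B clean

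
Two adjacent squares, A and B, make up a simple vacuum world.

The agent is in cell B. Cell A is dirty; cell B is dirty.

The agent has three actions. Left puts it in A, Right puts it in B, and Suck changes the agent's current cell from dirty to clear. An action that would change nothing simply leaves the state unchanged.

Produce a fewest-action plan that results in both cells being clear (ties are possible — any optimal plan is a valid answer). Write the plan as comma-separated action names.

Suck, Left, Suck

1. Suck → loc=B A=dirty B=clear
2. Left → loc=A A=dirty B=clear
3. Suck → loc=A A=clear B=clear
min 3: Suck B + move + Suck A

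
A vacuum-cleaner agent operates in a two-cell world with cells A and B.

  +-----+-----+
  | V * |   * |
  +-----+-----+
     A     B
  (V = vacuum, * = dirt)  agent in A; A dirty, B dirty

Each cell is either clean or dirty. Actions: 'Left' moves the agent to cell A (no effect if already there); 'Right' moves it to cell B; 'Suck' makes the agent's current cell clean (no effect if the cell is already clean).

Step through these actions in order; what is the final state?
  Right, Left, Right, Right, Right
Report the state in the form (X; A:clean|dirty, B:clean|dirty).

step 1/5 (Right): (B; A:dirty, B:dirty)
step 2/5 (Left): (A; A:dirty, B:dirty)
step 3/5 (Right): (B; A:dirty, B:dirty)
step 4/5 (Right): (B; A:dirty, B:dirty)
step 5/5 (Right): (B; A:dirty, B:dirty)

(B; A:dirty, B:dirty)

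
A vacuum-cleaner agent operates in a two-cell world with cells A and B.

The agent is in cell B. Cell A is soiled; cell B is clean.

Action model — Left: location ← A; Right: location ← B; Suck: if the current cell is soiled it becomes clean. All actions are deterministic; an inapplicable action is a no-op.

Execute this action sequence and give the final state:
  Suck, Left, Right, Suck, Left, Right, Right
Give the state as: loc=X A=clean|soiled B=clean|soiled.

1. Suck → loc=B A=soiled B=clean
2. Left → loc=A A=soiled B=clean
3. Right → loc=B A=soiled B=clean
4. Suck → loc=B A=soiled B=clean
5. Left → loc=A A=soiled B=clean
6. Right → loc=B A=soiled B=clean
7. Right → loc=B A=soiled B=clean

loc=B A=soiled B=clean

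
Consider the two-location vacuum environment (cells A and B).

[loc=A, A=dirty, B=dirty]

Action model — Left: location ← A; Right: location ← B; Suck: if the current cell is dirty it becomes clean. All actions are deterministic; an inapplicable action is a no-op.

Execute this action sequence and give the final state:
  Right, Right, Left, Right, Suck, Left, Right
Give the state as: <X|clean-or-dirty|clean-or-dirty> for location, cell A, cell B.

1. Right → <B|dirty|dirty>
2. Right → <B|dirty|dirty>
3. Left → <A|dirty|dirty>
4. Right → <B|dirty|dirty>
5. Suck → <B|dirty|clean>
6. Left → <A|dirty|clean>
7. Right → <B|dirty|clean>

<B|dirty|clean>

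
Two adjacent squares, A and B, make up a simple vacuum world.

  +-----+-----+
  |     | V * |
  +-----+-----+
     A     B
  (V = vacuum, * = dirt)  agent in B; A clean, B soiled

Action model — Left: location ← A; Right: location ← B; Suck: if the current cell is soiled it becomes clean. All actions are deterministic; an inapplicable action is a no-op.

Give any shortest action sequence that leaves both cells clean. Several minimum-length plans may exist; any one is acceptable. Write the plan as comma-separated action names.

Suck

1. Suck → (B; A:clean, B:clean)
min 1: B is soiled, one Suck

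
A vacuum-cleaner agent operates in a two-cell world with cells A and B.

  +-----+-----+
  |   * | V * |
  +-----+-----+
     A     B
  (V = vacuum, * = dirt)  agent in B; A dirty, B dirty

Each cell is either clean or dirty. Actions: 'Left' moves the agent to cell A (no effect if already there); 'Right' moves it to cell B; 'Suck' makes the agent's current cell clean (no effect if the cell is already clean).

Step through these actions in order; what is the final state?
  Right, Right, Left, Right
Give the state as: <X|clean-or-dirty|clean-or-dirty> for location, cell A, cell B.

[1] after Right: <B|dirty|dirty>
[2] after Right: <B|dirty|dirty>
[3] after Left: <A|dirty|dirty>
[4] after Right: <B|dirty|dirty>

<B|dirty|dirty>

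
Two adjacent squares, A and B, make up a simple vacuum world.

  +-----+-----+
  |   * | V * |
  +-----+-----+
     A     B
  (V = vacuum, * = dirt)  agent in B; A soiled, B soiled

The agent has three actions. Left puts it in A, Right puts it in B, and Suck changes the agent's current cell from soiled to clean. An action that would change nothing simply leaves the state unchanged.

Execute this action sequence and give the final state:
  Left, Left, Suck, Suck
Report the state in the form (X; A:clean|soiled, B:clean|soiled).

step 1/4 (Left): (A; A:soiled, B:soiled)
step 2/4 (Left): (A; A:soiled, B:soiled)
step 3/4 (Suck): (A; A:clean, B:soiled)
step 4/4 (Suck): (A; A:clean, B:soiled)

(A; A:clean, B:soiled)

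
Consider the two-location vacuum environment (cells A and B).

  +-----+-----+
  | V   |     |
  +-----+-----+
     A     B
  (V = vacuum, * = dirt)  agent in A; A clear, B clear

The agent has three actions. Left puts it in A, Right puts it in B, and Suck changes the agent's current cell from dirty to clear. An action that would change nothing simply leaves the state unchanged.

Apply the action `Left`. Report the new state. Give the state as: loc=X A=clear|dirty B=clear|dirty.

loc=A A=clear B=clear

start: loc=A A=clear B=clear
t=1 Left ⇒ loc=A A=clear B=clear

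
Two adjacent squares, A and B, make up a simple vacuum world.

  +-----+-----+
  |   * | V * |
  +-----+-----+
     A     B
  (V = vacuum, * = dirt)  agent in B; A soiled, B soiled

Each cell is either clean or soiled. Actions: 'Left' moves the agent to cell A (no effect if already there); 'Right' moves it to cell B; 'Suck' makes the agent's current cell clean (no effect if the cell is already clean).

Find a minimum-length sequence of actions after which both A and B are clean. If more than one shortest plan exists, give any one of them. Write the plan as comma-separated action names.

1. Suck → in B — A soiled, B clean
2. Left → in A — A soiled, B clean
3. Suck → in A — A clean, B clean
min 3: Suck B + move + Suck A

Suck, Left, Suck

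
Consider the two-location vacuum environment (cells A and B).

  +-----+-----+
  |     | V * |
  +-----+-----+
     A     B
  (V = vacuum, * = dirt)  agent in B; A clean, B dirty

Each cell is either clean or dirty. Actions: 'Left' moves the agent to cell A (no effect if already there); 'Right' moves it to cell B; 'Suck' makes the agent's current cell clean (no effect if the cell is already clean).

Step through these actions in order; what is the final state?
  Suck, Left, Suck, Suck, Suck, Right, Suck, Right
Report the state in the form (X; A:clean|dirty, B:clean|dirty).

(B; A:clean, B:clean)

step 1/8 (Suck): (B; A:clean, B:clean)
step 2/8 (Left): (A; A:clean, B:clean)
step 3/8 (Suck): (A; A:clean, B:clean)
step 4/8 (Suck): (A; A:clean, B:clean)
step 5/8 (Suck): (A; A:clean, B:clean)
step 6/8 (Right): (B; A:clean, B:clean)
step 7/8 (Suck): (B; A:clean, B:clean)
step 8/8 (Right): (B; A:clean, B:clean)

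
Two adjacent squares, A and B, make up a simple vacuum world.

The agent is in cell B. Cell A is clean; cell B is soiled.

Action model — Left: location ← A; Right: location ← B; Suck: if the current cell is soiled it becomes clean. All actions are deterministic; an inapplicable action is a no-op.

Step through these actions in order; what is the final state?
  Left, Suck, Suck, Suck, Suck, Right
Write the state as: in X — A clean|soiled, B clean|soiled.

1) do Left; now in A — A clean, B soiled
2) do Suck; now in A — A clean, B soiled
3) do Suck; now in A — A clean, B soiled
4) do Suck; now in A — A clean, B soiled
5) do Suck; now in A — A clean, B soiled
6) do Right; now in B — A clean, B soiled

in B — A clean, B soiled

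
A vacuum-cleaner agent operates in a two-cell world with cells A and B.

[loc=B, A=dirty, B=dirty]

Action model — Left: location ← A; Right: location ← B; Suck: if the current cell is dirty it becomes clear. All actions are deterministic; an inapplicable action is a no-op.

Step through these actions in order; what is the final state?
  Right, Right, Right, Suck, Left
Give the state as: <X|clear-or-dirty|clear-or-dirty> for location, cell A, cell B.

<A|dirty|clear>

1. Right → <B|dirty|dirty>
2. Right → <B|dirty|dirty>
3. Right → <B|dirty|dirty>
4. Suck → <B|dirty|clear>
5. Left → <A|dirty|clear>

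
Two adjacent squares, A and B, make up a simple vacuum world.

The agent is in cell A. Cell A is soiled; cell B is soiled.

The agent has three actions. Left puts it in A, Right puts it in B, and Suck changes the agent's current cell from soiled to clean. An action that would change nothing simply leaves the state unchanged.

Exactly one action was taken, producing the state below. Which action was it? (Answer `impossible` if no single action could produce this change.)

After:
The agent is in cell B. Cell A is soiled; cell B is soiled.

try  Left: (A; A:soiled, B:soiled)
try Right: (B; A:soiled, B:soiled)  ← match
try  Suck: (A; A:clean, B:soiled)

Right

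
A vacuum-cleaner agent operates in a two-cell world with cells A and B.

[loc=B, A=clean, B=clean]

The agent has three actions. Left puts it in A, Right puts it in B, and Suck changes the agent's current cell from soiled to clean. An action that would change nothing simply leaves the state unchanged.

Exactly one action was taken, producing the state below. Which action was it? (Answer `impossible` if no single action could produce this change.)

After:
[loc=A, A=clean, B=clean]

Left

try  Left: in A — A clean, B clean  ← match
try Right: in B — A clean, B clean
try  Suck: in B — A clean, B clean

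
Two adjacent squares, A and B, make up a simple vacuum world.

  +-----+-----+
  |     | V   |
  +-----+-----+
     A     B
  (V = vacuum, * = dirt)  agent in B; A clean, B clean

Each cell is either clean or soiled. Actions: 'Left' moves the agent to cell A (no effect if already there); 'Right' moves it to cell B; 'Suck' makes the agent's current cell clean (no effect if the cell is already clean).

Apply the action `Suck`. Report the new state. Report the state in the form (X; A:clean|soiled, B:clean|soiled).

start: (B; A:clean, B:clean)
1. Suck → (B; A:clean, B:clean)

(B; A:clean, B:clean)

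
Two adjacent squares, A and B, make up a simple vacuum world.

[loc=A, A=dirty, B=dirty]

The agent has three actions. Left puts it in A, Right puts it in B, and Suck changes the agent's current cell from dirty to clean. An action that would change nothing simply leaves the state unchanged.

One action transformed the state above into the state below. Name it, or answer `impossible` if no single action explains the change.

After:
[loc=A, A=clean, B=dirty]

Suck

try  Left: (A; A:dirty, B:dirty)
try Right: (B; A:dirty, B:dirty)
try  Suck: (A; A:clean, B:dirty)  ← match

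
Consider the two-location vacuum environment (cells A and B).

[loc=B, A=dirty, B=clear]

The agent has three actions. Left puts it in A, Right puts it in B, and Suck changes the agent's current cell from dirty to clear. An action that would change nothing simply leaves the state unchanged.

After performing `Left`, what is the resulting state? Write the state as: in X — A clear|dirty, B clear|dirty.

start: in B — A dirty, B clear
1) do Left; now in A — A dirty, B clear

in A — A dirty, B clear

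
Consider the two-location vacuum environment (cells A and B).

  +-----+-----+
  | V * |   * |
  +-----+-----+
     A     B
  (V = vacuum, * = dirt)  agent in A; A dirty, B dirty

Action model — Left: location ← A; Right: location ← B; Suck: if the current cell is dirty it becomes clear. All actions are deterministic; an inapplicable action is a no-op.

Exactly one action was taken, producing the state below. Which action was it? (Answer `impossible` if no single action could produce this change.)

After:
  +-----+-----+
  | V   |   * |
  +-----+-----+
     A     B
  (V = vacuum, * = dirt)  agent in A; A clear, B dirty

try  Left: in A — A dirty, B dirty
try Right: in B — A dirty, B dirty
try  Suck: in A — A clear, B dirty  ← match

Suck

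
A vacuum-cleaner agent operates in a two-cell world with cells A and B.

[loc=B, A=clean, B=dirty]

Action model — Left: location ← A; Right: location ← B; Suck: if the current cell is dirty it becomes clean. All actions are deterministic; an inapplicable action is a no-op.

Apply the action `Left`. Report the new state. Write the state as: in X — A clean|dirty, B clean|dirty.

start: in B — A clean, B dirty
[1] after Left: in A — A clean, B dirty

in A — A clean, B dirty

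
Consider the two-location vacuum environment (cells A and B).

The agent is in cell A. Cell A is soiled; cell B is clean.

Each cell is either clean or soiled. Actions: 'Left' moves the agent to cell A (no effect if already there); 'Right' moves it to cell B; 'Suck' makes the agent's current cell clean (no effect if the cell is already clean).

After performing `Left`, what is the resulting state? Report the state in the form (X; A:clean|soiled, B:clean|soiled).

start: (A; A:soiled, B:clean)
1. Left → (A; A:soiled, B:clean)

(A; A:soiled, B:clean)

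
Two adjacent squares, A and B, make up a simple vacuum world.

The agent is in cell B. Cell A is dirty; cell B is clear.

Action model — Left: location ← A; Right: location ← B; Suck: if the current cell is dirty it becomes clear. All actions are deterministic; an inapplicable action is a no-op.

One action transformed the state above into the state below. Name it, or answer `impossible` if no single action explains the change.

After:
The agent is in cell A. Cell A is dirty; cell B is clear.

Left

try  Left: in A — A dirty, B clear  ← match
try Right: in B — A dirty, B clear
try  Suck: in B — A dirty, B clear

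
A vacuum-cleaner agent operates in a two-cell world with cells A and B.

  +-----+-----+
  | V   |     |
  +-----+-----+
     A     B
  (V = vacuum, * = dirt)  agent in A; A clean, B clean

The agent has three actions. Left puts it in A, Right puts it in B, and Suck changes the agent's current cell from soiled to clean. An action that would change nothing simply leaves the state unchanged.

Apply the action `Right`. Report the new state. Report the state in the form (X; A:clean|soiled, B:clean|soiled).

start: (A; A:clean, B:clean)
t=1 Right ⇒ (B; A:clean, B:clean)

(B; A:clean, B:clean)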